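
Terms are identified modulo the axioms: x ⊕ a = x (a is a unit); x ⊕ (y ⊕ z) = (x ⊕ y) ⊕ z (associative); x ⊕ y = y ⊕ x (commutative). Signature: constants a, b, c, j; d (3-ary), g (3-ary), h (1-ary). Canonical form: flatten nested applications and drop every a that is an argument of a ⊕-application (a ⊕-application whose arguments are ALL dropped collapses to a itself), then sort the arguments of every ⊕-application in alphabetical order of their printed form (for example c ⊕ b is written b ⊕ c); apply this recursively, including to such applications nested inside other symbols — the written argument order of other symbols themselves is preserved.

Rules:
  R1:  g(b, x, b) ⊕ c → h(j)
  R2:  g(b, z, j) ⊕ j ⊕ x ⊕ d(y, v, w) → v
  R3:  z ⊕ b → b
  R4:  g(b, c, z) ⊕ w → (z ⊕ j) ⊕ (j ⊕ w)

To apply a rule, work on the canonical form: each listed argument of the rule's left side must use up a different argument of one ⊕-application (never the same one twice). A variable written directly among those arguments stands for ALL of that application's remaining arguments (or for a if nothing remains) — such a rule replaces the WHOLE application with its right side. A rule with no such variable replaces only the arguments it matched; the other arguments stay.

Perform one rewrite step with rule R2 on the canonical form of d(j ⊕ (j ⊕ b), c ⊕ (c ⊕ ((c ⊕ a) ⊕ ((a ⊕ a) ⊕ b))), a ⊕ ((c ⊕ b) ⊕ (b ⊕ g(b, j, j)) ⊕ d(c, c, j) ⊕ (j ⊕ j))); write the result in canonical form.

Canonical form:  d(b ⊕ j ⊕ j, b ⊕ c ⊕ c ⊕ c, b ⊕ b ⊕ c ⊕ d(c, c, j) ⊕ g(b, j, j) ⊕ j ⊕ j)
Match R2:  consume d(c, c, j), g(b, j, j), j;  v := c, w := j, x := b ⊕ b ⊕ c ⊕ j, y := c, z := j
The variable takes the whole remainder — replace the entire application.
New term:  d(b ⊕ j ⊕ j, b ⊕ c ⊕ c ⊕ c, c)

Answer: d(b ⊕ j ⊕ j, b ⊕ c ⊕ c ⊕ c, c)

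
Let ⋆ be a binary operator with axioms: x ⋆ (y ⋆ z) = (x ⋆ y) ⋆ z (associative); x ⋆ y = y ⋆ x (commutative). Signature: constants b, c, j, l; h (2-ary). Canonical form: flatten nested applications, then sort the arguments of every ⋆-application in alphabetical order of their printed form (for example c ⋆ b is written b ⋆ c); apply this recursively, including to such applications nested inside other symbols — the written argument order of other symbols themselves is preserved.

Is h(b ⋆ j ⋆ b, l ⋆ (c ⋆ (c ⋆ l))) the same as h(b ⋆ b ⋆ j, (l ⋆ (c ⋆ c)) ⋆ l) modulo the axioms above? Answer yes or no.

Answer: yes — both canonical forms are h(b ⋆ b ⋆ j, c ⋆ c ⋆ l ⋆ l)

Derivation:
Left:  h(b ⋆ j ⋆ b, l ⋆ (c ⋆ (c ⋆ l)))
  Descend into:  l ⋆ (c ⋆ (c ⋆ l))
  Un-nest:  l ⋆ c ⋆ c ⋆ l
  Sort:  c ⋆ c ⋆ l ⋆ l
  Reassemble:  h(b ⋆ b ⋆ j, c ⋆ c ⋆ l ⋆ l)
Right:  h(b ⋆ b ⋆ j, (l ⋆ (c ⋆ c)) ⋆ l)
  Focus inside:  (l ⋆ (c ⋆ c)) ⋆ l
  Merge nested applications:  l ⋆ c ⋆ c ⋆ l
  Order the arguments:  c ⋆ c ⋆ l ⋆ l
  Reassemble:  h(b ⋆ b ⋆ j, c ⋆ c ⋆ l ⋆ l)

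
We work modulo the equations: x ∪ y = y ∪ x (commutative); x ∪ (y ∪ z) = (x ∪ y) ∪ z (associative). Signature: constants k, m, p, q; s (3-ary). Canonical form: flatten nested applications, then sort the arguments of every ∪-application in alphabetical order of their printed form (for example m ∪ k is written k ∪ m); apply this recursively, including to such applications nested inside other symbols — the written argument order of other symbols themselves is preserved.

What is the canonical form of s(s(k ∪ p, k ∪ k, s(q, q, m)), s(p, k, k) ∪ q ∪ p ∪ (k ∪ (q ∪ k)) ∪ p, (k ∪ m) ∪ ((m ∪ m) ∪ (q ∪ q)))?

Answer: s(s(k ∪ p, k ∪ k, s(q, q, m)), k ∪ k ∪ p ∪ p ∪ q ∪ q ∪ s(p, k, k), k ∪ m ∪ m ∪ m ∪ q ∪ q)

Derivation:
Work inside:  s(p, k, k) ∪ q ∪ p ∪ (k ∪ (q ∪ k)) ∪ p
Merge nested applications:  s(p, k, k) ∪ q ∪ p ∪ k ∪ q ∪ k ∪ p
Sort arguments:  k ∪ k ∪ p ∪ p ∪ q ∪ q ∪ s(p, k, k)
Put back:  s(s(k ∪ p, k ∪ k, s(q, q, m)), k ∪ k ∪ p ∪ p ∪ q ∪ q ∪ s(p, k, k), k ∪ m ∪ m ∪ m ∪ q ∪ q)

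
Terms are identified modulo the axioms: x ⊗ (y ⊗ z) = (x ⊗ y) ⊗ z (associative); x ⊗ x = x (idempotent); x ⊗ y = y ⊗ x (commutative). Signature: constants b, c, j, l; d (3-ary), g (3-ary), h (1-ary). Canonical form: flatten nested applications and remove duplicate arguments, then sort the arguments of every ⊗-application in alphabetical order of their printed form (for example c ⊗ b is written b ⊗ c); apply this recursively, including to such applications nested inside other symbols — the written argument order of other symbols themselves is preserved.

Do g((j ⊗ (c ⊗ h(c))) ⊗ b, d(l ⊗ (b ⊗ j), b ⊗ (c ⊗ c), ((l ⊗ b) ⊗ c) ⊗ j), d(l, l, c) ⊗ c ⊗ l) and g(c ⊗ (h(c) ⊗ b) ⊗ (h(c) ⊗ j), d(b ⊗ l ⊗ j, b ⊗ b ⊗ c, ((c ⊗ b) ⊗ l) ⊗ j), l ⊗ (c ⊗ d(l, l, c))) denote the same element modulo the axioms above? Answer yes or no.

Left:  g((j ⊗ (c ⊗ h(c))) ⊗ b, d(l ⊗ (b ⊗ j), b ⊗ (c ⊗ c), ((l ⊗ b) ⊗ c) ⊗ j), d(l, l, c) ⊗ c ⊗ l)
  Work inside:  (j ⊗ (c ⊗ h(c))) ⊗ b
  Flatten:  j ⊗ c ⊗ h(c) ⊗ b
  Sort arguments:  b ⊗ c ⊗ h(c) ⊗ j
  Reassemble:  g(b ⊗ c ⊗ h(c) ⊗ j, d(b ⊗ j ⊗ l, b ⊗ c, b ⊗ c ⊗ j ⊗ l), c ⊗ d(l, l, c) ⊗ l)
Right:  g(c ⊗ (h(c) ⊗ b) ⊗ (h(c) ⊗ j), d(b ⊗ l ⊗ j, b ⊗ b ⊗ c, ((c ⊗ b) ⊗ l) ⊗ j), l ⊗ (c ⊗ d(l, l, c)))
  Work inside:  c ⊗ (h(c) ⊗ b) ⊗ (h(c) ⊗ j)
  Merge nested applications:  c ⊗ h(c) ⊗ b ⊗ h(c) ⊗ j
  Drop duplicates:  drop duplicate h(c)
  Sort arguments:  b ⊗ c ⊗ h(c) ⊗ j
  Rebuild:  g(b ⊗ c ⊗ h(c) ⊗ j, d(b ⊗ j ⊗ l, b ⊗ c, b ⊗ c ⊗ j ⊗ l), c ⊗ d(l, l, c) ⊗ l)

Answer: yes — both canonical forms are g(b ⊗ c ⊗ h(c) ⊗ j, d(b ⊗ j ⊗ l, b ⊗ c, b ⊗ c ⊗ j ⊗ l), c ⊗ d(l, l, c) ⊗ l)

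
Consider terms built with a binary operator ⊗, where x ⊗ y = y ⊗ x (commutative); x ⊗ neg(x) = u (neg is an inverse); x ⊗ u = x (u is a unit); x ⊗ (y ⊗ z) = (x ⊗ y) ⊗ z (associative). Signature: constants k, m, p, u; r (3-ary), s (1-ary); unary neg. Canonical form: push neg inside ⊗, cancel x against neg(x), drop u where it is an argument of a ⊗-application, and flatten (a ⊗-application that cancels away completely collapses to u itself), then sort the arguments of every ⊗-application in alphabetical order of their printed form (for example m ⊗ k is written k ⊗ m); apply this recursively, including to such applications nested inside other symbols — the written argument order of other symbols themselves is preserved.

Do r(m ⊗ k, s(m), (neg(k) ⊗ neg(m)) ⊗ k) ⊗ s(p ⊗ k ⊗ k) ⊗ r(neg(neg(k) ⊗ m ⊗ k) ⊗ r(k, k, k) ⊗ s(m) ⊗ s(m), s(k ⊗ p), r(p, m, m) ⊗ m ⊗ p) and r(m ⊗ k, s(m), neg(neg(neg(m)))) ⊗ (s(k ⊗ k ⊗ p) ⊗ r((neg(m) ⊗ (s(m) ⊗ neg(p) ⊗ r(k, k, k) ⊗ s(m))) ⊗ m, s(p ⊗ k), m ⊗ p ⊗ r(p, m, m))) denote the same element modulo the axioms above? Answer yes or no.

Left:  r(m ⊗ k, s(m), (neg(k) ⊗ neg(m)) ⊗ k) ⊗ s(p ⊗ k ⊗ k) ⊗ r(neg(neg(k) ⊗ m ⊗ k) ⊗ r(k, k, k) ⊗ s(m) ⊗ s(m), s(k ⊗ p), r(p, m, m) ⊗ m ⊗ p)
  Push neg inside:  distribute neg over ⊗ and collapse double neg
  Collect terms:  r(k ⊗ m, s(m), neg(m)) ⊗ s(k ⊗ k ⊗ p) ⊗ r(neg(m) ⊗ r(k, k, k) ⊗ s(m) ⊗ s(m), s(k ⊗ p), m ⊗ p ⊗ r(p, m, m))
  Sort:  r(k ⊗ m, s(m), neg(m)) ⊗ r(neg(m) ⊗ r(k, k, k) ⊗ s(m) ⊗ s(m), s(k ⊗ p), m ⊗ p ⊗ r(p, m, m)) ⊗ s(k ⊗ k ⊗ p)
Right:  r(m ⊗ k, s(m), neg(neg(neg(m)))) ⊗ (s(k ⊗ k ⊗ p) ⊗ r((neg(m) ⊗ (s(m) ⊗ neg(p) ⊗ r(k, k, k) ⊗ s(m))) ⊗ m, s(p ⊗ k), m ⊗ p ⊗ r(p, m, m)))
  Push neg inside:  distribute neg over ⊗ and collapse double neg
  Collect:  r(k ⊗ m, s(m), neg(m)) ⊗ s(k ⊗ k ⊗ p) ⊗ r(neg(p) ⊗ r(k, k, k) ⊗ s(m) ⊗ s(m), s(k ⊗ p), m ⊗ p ⊗ r(p, m, m))
  Sort:  r(k ⊗ m, s(m), neg(m)) ⊗ r(neg(p) ⊗ r(k, k, k) ⊗ s(m) ⊗ s(m), s(k ⊗ p), m ⊗ p ⊗ r(p, m, m)) ⊗ s(k ⊗ k ⊗ p)

Answer: no — r(k ⊗ m, s(m), neg(m)) ⊗ r(neg(m) ⊗ r(k, k, k) ⊗ s(m) ⊗ s(m), s(k ⊗ p), m ⊗ p ⊗ r(p, m, m)) ⊗ s(k ⊗ k ⊗ p) vs r(k ⊗ m, s(m), neg(m)) ⊗ r(neg(p) ⊗ r(k, k, k) ⊗ s(m) ⊗ s(m), s(k ⊗ p), m ⊗ p ⊗ r(p, m, m)) ⊗ s(k ⊗ k ⊗ p)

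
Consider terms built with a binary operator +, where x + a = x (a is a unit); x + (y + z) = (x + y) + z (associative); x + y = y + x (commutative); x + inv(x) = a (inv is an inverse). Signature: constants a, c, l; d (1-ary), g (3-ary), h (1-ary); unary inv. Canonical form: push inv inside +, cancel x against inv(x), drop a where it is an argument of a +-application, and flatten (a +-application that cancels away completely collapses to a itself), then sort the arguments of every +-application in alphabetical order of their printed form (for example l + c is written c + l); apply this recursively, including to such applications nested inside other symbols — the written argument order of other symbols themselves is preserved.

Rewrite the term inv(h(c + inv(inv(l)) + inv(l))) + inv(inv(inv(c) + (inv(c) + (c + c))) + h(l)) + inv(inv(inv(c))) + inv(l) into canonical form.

Answer: inv(c) + inv(h(c)) + inv(h(l)) + inv(l)

Derivation:
Push inv inside:  distribute inv over + and collapse double inv
Collect terms:  inv(h(c)) + inv(c) + inv(h(l)) + inv(l)
Sort arguments:  inv(c) + inv(h(c)) + inv(h(l)) + inv(l)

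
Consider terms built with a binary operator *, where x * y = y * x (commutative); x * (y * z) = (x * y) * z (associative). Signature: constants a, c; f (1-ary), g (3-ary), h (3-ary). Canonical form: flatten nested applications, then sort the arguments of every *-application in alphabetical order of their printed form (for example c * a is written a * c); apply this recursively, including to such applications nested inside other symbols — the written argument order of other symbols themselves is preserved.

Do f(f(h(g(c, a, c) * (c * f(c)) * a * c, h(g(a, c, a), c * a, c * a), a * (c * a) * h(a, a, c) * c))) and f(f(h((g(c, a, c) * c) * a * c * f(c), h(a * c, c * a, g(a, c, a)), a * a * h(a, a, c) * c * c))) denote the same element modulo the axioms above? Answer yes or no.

Answer: no — f(f(h(a * c * c * f(c) * g(c, a, c), h(g(a, c, a), a * c, a * c), a * a * c * c * h(a, a, c)))) vs f(f(h(a * c * c * f(c) * g(c, a, c), h(a * c, a * c, g(a, c, a)), a * a * c * c * h(a, a, c))))

Derivation:
Left:  f(f(h(g(c, a, c) * (c * f(c)) * a * c, h(g(a, c, a), c * a, c * a), a * (c * a) * h(a, a, c) * c)))
  Focus inside:  g(c, a, c) * (c * f(c)) * a * c
  Un-nest:  g(c, a, c) * c * f(c) * a * c
  Sort arguments:  a * c * c * f(c) * g(c, a, c)
  Reassemble:  f(f(h(a * c * c * f(c) * g(c, a, c), h(g(a, c, a), a * c, a * c), a * a * c * c * h(a, a, c))))
Right:  f(f(h((g(c, a, c) * c) * a * c * f(c), h(a * c, c * a, g(a, c, a)), a * a * h(a, a, c) * c * c)))
  Work inside:  (g(c, a, c) * c) * a * c * f(c)
  Merge nested applications:  g(c, a, c) * c * a * c * f(c)
  Order the arguments:  a * c * c * f(c) * g(c, a, c)
  Reassemble:  f(f(h(a * c * c * f(c) * g(c, a, c), h(a * c, a * c, g(a, c, a)), a * a * c * c * h(a, a, c))))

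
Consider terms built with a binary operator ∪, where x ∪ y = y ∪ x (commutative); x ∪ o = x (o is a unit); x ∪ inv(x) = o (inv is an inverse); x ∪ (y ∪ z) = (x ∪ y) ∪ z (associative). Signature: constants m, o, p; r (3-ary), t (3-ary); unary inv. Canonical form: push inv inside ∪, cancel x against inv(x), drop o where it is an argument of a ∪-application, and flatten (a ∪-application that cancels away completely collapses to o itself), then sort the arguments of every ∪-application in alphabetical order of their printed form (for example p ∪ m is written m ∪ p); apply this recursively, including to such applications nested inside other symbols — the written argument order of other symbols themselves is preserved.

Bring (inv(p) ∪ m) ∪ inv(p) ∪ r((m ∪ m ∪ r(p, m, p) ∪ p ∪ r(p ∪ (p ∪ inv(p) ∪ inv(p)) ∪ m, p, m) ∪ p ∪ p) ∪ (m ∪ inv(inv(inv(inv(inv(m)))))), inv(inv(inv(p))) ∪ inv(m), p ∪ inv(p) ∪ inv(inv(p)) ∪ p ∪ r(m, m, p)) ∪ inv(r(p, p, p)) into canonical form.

Answer: inv(p) ∪ inv(p) ∪ inv(r(p, p, p)) ∪ m ∪ r(m ∪ m ∪ p ∪ p ∪ p ∪ r(m, p, m) ∪ r(p, m, p), inv(m) ∪ inv(p), p ∪ p ∪ r(m, m, p))

Derivation:
Push inv inside:  distribute inv over ∪ and collapse double inv
Collect:  inv(p) ∪ inv(p) ∪ m ∪ r(m ∪ m ∪ p ∪ p ∪ p ∪ r(m, p, m) ∪ r(p, m, p), inv(m) ∪ inv(p), p ∪ p ∪ r(m, m, p)) ∪ inv(r(p, p, p))
Order the arguments:  inv(p) ∪ inv(p) ∪ inv(r(p, p, p)) ∪ m ∪ r(m ∪ m ∪ p ∪ p ∪ p ∪ r(m, p, m) ∪ r(p, m, p), inv(m) ∪ inv(p), p ∪ p ∪ r(m, m, p))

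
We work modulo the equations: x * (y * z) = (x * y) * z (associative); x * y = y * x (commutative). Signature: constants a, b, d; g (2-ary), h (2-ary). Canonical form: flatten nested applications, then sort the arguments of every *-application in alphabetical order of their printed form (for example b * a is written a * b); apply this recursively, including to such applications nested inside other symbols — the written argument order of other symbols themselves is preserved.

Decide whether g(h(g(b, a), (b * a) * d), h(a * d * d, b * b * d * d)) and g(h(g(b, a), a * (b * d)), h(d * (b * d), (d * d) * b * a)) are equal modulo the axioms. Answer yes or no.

Left:  g(h(g(b, a), (b * a) * d), h(a * d * d, b * b * d * d))
  Descend into:  (b * a) * d
  Un-nest:  b * a * d
  Sort arguments:  a * b * d
  Put back:  g(h(g(b, a), a * b * d), h(a * d * d, b * b * d * d))
Right:  g(h(g(b, a), a * (b * d)), h(d * (b * d), (d * d) * b * a))
  Focus inside:  (d * d) * b * a
  Un-nest:  d * d * b * a
  Sort arguments:  a * b * d * d
  Reassemble:  g(h(g(b, a), a * b * d), h(b * d * d, a * b * d * d))

Answer: no — g(h(g(b, a), a * b * d), h(a * d * d, b * b * d * d)) vs g(h(g(b, a), a * b * d), h(b * d * d, a * b * d * d))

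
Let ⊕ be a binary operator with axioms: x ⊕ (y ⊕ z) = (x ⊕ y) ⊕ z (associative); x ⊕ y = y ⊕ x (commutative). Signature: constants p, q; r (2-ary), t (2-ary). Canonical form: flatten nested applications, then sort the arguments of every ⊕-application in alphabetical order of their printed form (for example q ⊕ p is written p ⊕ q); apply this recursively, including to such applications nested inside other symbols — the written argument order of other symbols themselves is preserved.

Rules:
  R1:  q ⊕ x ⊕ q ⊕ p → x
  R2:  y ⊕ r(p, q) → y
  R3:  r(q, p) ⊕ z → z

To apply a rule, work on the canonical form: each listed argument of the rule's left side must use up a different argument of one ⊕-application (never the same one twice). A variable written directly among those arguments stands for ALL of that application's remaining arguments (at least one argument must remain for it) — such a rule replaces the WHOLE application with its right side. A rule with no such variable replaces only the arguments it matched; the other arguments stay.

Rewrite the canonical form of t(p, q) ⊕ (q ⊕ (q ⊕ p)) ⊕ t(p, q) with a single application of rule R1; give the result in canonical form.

Answer: t(p, q) ⊕ t(p, q)

Derivation:
Canonical form:  p ⊕ q ⊕ q ⊕ t(p, q) ⊕ t(p, q)
Apply R1:  consuming p, q, q;  x := t(p, q) ⊕ t(p, q)
Every leftover argument binds to the variable; the entire application is replaced.
Result:  t(p, q) ⊕ t(p, q)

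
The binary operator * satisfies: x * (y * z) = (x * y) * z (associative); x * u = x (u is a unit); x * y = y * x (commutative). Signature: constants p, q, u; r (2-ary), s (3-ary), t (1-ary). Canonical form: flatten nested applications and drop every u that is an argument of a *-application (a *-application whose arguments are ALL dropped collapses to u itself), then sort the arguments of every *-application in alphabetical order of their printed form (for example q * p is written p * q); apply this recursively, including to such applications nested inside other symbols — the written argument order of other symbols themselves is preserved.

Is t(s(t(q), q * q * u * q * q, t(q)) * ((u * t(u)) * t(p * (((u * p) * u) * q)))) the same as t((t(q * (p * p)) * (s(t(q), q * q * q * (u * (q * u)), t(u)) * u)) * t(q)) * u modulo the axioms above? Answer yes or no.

Left:  t(s(t(q), q * q * u * q * q, t(q)) * ((u * t(u)) * t(p * (((u * p) * u) * q))))
  Focus inside:  s(t(q), q * q * u * q * q, t(q)) * ((u * t(u)) * t(p * (((u * p) * u) * q)))
  Un-nest:  s(t(q), q * q * u * q * q, t(q)) * u * t(u) * t(p * (((u * p) * u) * q))
  Simplify inside:  s(t(q), q * q * u * q * q, t(q))  →  s(t(q), q * q * q * q, t(q))
  Inside:  t(p * (((u * p) * u) * q))  →  t(p * p * q)
  Units out:  drop u
  Order the arguments:  s(t(q), q * q * q * q, t(q)) * t(p * p * q) * t(u)
  Rebuild:  t(s(t(q), q * q * q * q, t(q)) * t(p * p * q) * t(u))
Right:  t((t(q * (p * p)) * (s(t(q), q * q * q * (u * (q * u)), t(u)) * u)) * t(q)) * u
  Inside:  t((t(q * (p * p)) * (s(t(q), q * q * q * (u * (q * u)), t(u)) * u)) * t(q))  →  t(s(t(q), q * q * q * q, t(u)) * t(p * p * q) * t(q))
  Units out:  drop u
  Sort arguments:  t(s(t(q), q * q * q * q, t(u)) * t(p * p * q) * t(q))

Answer: no — t(s(t(q), q * q * q * q, t(q)) * t(p * p * q) * t(u)) vs t(s(t(q), q * q * q * q, t(u)) * t(p * p * q) * t(q))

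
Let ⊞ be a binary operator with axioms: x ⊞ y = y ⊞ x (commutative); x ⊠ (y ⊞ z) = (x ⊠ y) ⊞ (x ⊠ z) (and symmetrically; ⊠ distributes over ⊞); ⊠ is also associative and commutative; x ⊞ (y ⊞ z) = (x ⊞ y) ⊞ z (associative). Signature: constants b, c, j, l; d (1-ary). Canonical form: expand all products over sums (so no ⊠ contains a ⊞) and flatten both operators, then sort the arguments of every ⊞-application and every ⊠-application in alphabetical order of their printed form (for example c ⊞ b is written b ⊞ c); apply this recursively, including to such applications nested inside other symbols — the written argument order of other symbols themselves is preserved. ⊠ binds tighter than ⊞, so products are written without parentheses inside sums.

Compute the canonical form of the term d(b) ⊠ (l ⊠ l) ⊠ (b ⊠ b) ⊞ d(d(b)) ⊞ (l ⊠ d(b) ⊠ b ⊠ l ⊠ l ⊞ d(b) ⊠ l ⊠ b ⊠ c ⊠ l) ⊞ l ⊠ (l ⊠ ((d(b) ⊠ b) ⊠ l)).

Merge nested applications:  b ⊠ b ⊠ d(b) ⊠ l ⊠ l ⊞ d(d(b)) ⊞ b ⊠ d(b) ⊠ l ⊠ l ⊠ l ⊞ b ⊠ c ⊠ d(b) ⊠ l ⊠ l ⊞ b ⊠ d(b) ⊠ l ⊠ l ⊠ l
Sort:  b ⊠ b ⊠ d(b) ⊠ l ⊠ l ⊞ b ⊠ c ⊠ d(b) ⊠ l ⊠ l ⊞ b ⊠ d(b) ⊠ l ⊠ l ⊠ l ⊞ b ⊠ d(b) ⊠ l ⊠ l ⊠ l ⊞ d(d(b))

Answer: b ⊠ b ⊠ d(b) ⊠ l ⊠ l ⊞ b ⊠ c ⊠ d(b) ⊠ l ⊠ l ⊞ b ⊠ d(b) ⊠ l ⊠ l ⊠ l ⊞ b ⊠ d(b) ⊠ l ⊠ l ⊠ l ⊞ d(d(b))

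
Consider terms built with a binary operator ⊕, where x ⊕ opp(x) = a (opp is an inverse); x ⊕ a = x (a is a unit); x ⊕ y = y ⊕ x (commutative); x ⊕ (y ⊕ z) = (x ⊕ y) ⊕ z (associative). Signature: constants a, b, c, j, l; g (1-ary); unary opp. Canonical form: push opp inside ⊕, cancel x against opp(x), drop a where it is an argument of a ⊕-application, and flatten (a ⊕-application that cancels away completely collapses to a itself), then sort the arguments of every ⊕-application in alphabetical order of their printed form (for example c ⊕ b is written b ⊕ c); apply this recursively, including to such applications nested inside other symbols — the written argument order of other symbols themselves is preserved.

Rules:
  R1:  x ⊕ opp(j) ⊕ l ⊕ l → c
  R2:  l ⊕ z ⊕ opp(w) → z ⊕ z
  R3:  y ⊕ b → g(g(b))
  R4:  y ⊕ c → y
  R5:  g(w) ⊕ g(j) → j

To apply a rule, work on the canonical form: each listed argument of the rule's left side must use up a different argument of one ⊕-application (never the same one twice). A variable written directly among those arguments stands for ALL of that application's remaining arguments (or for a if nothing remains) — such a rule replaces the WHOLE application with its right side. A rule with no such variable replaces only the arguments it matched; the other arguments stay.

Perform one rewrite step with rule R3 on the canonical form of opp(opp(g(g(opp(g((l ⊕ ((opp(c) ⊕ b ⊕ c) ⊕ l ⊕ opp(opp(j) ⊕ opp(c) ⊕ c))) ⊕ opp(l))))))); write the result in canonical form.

Answer: g(g(opp(g(g(g(b))))))

Derivation:
Canonical form:  g(g(opp(g(b ⊕ j ⊕ l))))
R3 matches:  uses b;  y := j ⊕ l
Every leftover argument binds to the variable; the entire application is replaced.
Giving:  g(g(opp(g(g(g(b))))))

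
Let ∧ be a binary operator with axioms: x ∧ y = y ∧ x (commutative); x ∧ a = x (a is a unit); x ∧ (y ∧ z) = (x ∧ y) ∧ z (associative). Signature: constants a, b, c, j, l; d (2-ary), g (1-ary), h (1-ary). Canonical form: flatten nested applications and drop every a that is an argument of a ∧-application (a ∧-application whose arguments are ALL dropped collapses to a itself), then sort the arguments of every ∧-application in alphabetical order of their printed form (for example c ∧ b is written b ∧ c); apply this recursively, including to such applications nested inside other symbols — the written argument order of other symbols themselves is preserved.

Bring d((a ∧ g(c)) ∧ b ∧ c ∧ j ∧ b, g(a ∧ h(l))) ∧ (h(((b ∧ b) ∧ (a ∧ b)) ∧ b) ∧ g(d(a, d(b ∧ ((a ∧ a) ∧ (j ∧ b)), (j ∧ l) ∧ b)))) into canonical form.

Answer: d(b ∧ b ∧ c ∧ g(c) ∧ j, g(h(l))) ∧ g(d(a, d(b ∧ b ∧ j, b ∧ j ∧ l))) ∧ h(b ∧ b ∧ b ∧ b)

Derivation:
Flatten:  d((a ∧ g(c)) ∧ b ∧ c ∧ j ∧ b, g(a ∧ h(l))) ∧ h(((b ∧ b) ∧ (a ∧ b)) ∧ b) ∧ g(d(a, d(b ∧ ((a ∧ a) ∧ (j ∧ b)), (j ∧ l) ∧ b)))
Inside:  d((a ∧ g(c)) ∧ b ∧ c ∧ j ∧ b, g(a ∧ h(l)))  →  d(b ∧ b ∧ c ∧ g(c) ∧ j, g(h(l)))
Inside:  h(((b ∧ b) ∧ (a ∧ b)) ∧ b)  →  h(b ∧ b ∧ b ∧ b)
Inside:  g(d(a, d(b ∧ ((a ∧ a) ∧ (j ∧ b)), (j ∧ l) ∧ b)))  →  g(d(a, d(b ∧ b ∧ j, b ∧ j ∧ l)))
Sort arguments:  d(b ∧ b ∧ c ∧ g(c) ∧ j, g(h(l))) ∧ g(d(a, d(b ∧ b ∧ j, b ∧ j ∧ l))) ∧ h(b ∧ b ∧ b ∧ b)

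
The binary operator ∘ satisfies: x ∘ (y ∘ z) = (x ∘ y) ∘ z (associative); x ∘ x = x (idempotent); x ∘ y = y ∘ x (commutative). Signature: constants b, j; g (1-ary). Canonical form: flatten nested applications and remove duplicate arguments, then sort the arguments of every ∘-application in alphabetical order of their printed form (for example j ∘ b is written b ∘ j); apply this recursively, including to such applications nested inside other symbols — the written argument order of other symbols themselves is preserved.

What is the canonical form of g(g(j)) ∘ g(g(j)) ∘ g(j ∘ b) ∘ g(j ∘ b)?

Canonicalize subterm:  g(j ∘ b)  →  g(b ∘ j)
Inside:  g(j ∘ b)  →  g(b ∘ j)
Idempotence:  drop duplicate g(g(j)), g(b ∘ j)
Sort arguments:  g(b ∘ j) ∘ g(g(j))

Answer: g(b ∘ j) ∘ g(g(j))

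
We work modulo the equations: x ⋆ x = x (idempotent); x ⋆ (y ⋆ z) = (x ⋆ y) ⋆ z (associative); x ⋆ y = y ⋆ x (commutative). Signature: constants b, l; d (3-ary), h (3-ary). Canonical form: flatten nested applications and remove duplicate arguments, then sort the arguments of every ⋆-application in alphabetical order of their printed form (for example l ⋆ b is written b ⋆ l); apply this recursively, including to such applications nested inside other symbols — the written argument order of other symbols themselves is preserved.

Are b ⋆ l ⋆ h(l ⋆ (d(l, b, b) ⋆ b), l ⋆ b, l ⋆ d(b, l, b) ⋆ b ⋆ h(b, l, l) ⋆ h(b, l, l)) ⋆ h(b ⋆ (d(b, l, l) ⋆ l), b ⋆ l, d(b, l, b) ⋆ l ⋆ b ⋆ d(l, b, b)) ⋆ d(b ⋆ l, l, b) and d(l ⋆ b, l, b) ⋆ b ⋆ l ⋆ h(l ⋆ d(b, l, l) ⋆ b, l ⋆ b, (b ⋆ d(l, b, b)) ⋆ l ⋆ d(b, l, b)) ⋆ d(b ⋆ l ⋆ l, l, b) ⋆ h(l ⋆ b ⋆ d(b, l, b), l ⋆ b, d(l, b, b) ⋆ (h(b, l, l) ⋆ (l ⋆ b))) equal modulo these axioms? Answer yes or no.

Left:  b ⋆ l ⋆ h(l ⋆ (d(l, b, b) ⋆ b), l ⋆ b, l ⋆ d(b, l, b) ⋆ b ⋆ h(b, l, l) ⋆ h(b, l, l)) ⋆ h(b ⋆ (d(b, l, l) ⋆ l), b ⋆ l, d(b, l, b) ⋆ l ⋆ b ⋆ d(l, b, b)) ⋆ d(b ⋆ l, l, b)
  Inside:  h(l ⋆ (d(l, b, b) ⋆ b), l ⋆ b, l ⋆ d(b, l, b) ⋆ b ⋆ h(b, l, l) ⋆ h(b, l, l))  →  h(b ⋆ d(l, b, b) ⋆ l, b ⋆ l, b ⋆ d(b, l, b) ⋆ h(b, l, l) ⋆ l)
  Simplify inside:  h(b ⋆ (d(b, l, l) ⋆ l), b ⋆ l, d(b, l, b) ⋆ l ⋆ b ⋆ d(l, b, b))  →  h(b ⋆ d(b, l, l) ⋆ l, b ⋆ l, b ⋆ d(b, l, b) ⋆ d(l, b, b) ⋆ l)
  Order the arguments:  b ⋆ d(b ⋆ l, l, b) ⋆ h(b ⋆ d(b, l, l) ⋆ l, b ⋆ l, b ⋆ d(b, l, b) ⋆ d(l, b, b) ⋆ l) ⋆ h(b ⋆ d(l, b, b) ⋆ l, b ⋆ l, b ⋆ d(b, l, b) ⋆ h(b, l, l) ⋆ l) ⋆ l
Right:  d(l ⋆ b, l, b) ⋆ b ⋆ l ⋆ h(l ⋆ d(b, l, l) ⋆ b, l ⋆ b, (b ⋆ d(l, b, b)) ⋆ l ⋆ d(b, l, b)) ⋆ d(b ⋆ l ⋆ l, l, b) ⋆ h(l ⋆ b ⋆ d(b, l, b), l ⋆ b, d(l, b, b) ⋆ (h(b, l, l) ⋆ (l ⋆ b)))
  Inside:  d(l ⋆ b, l, b)  →  d(b ⋆ l, l, b)
  Canonicalize subterm:  h(l ⋆ d(b, l, l) ⋆ b, l ⋆ b, (b ⋆ d(l, b, b)) ⋆ l ⋆ d(b, l, b))  →  h(b ⋆ d(b, l, l) ⋆ l, b ⋆ l, b ⋆ d(b, l, b) ⋆ d(l, b, b) ⋆ l)
  Canonicalize subterm:  d(b ⋆ l ⋆ l, l, b)  →  d(b ⋆ l, l, b)
  Drop duplicates:  drop duplicate d(b ⋆ l, l, b)
  Order the arguments:  b ⋆ d(b ⋆ l, l, b) ⋆ h(b ⋆ d(b, l, b) ⋆ l, b ⋆ l, b ⋆ d(l, b, b) ⋆ h(b, l, l) ⋆ l) ⋆ h(b ⋆ d(b, l, l) ⋆ l, b ⋆ l, b ⋆ d(b, l, b) ⋆ d(l, b, b) ⋆ l) ⋆ l

Answer: no — b ⋆ d(b ⋆ l, l, b) ⋆ h(b ⋆ d(b, l, l) ⋆ l, b ⋆ l, b ⋆ d(b, l, b) ⋆ d(l, b, b) ⋆ l) ⋆ h(b ⋆ d(l, b, b) ⋆ l, b ⋆ l, b ⋆ d(b, l, b) ⋆ h(b, l, l) ⋆ l) ⋆ l vs b ⋆ d(b ⋆ l, l, b) ⋆ h(b ⋆ d(b, l, b) ⋆ l, b ⋆ l, b ⋆ d(l, b, b) ⋆ h(b, l, l) ⋆ l) ⋆ h(b ⋆ d(b, l, l) ⋆ l, b ⋆ l, b ⋆ d(b, l, b) ⋆ d(l, b, b) ⋆ l) ⋆ l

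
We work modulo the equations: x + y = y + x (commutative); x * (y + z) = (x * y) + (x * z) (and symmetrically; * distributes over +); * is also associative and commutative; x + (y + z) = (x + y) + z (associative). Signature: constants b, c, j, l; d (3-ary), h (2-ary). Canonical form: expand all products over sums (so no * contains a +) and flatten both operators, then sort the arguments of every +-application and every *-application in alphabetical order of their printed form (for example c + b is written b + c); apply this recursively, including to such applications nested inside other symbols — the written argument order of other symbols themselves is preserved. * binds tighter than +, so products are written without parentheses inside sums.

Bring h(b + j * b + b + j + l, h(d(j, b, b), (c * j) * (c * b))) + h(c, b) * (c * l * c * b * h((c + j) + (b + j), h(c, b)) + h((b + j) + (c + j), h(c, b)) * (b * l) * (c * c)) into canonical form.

Distribute:  h(b + b + b * j + j + l, h(d(j, b, b), b * c * c * j)) + b * c * c * h(b + c + j + j, h(c, b)) * h(c, b) * l + b * c * c * h(b + c + j + j, h(c, b)) * h(c, b) * l
Order the arguments:  b * c * c * h(b + c + j + j, h(c, b)) * h(c, b) * l + b * c * c * h(b + c + j + j, h(c, b)) * h(c, b) * l + h(b + b + b * j + j + l, h(d(j, b, b), b * c * c * j))

Answer: b * c * c * h(b + c + j + j, h(c, b)) * h(c, b) * l + b * c * c * h(b + c + j + j, h(c, b)) * h(c, b) * l + h(b + b + b * j + j + l, h(d(j, b, b), b * c * c * j))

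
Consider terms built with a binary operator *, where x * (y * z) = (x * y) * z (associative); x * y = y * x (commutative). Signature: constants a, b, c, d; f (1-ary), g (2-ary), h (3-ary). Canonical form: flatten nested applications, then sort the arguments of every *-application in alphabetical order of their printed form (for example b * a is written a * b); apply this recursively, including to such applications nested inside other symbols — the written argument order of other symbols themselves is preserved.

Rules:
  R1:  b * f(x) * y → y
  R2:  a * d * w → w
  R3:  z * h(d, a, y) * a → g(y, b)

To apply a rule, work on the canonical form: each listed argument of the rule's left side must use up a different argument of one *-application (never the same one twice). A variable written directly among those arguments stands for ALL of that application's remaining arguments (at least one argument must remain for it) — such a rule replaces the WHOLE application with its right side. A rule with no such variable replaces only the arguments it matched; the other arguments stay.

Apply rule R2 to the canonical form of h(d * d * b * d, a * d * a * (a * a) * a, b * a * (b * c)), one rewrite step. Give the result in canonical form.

Answer: h(b * d * d * d, a * a * a * a, a * b * b * c)

Derivation:
Canonical form:  h(b * d * d * d, a * a * a * a * a * d, a * b * b * c)
Apply R2:  consuming a, d;  w := a * a * a * a
The extension variable absorbs all remaining arguments, so the whole application is rewritten.
Result:  h(b * d * d * d, a * a * a * a, a * b * b * c)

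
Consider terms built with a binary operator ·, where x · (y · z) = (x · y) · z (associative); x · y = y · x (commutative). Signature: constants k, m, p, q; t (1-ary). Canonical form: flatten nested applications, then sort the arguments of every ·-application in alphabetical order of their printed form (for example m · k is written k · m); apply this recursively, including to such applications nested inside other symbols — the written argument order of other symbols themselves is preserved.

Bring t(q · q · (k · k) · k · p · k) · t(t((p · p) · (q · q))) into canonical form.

Answer: t(k · k · k · k · p · q · q) · t(t(p · p · q · q))

Derivation:
Simplify inside:  t(q · q · (k · k) · k · p · k)  →  t(k · k · k · k · p · q · q)
Canonicalize subterm:  t(t((p · p) · (q · q)))  →  t(t(p · p · q · q))
Order the arguments:  t(k · k · k · k · p · q · q) · t(t(p · p · q · q))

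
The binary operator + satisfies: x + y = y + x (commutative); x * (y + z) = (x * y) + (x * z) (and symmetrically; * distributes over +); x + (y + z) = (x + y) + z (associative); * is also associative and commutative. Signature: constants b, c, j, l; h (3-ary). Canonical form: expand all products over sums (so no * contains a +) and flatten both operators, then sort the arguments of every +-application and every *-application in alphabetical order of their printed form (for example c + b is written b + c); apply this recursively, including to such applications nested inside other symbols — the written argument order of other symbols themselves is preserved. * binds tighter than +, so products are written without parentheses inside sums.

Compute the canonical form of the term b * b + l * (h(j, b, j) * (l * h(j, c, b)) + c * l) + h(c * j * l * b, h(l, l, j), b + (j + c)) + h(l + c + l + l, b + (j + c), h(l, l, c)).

Answer: b * b + c * l * l + h(b * c * j * l, h(l, l, j), b + c + j) + h(c + l + l + l, b + c + j, h(l, l, c)) + h(j, b, j) * h(j, c, b) * l * l

Derivation:
Expand products over sums:  b * b + h(j, b, j) * h(j, c, b) * l * l + c * l * l + h(b * c * j * l, h(l, l, j), b + c + j) + h(c + l + l + l, b + c + j, h(l, l, c))
Sort:  b * b + c * l * l + h(b * c * j * l, h(l, l, j), b + c + j) + h(c + l + l + l, b + c + j, h(l, l, c)) + h(j, b, j) * h(j, c, b) * l * l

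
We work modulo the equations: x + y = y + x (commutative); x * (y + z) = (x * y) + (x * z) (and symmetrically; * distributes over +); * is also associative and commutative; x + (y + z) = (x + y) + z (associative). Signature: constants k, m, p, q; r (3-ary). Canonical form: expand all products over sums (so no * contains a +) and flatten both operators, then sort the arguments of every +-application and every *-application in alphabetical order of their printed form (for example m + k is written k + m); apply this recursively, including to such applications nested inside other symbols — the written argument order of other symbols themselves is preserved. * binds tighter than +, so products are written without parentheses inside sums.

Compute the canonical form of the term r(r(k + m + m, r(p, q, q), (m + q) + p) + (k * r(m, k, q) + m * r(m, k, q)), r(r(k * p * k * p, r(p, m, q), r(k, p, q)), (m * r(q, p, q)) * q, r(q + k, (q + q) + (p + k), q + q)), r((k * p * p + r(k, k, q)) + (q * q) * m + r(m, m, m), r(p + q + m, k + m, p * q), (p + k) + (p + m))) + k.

Answer: k + r(k * r(m, k, q) + m * r(m, k, q) + r(k + m + m, r(p, q, q), m + p + q), r(r(k * k * p * p, r(p, m, q), r(k, p, q)), m * q * r(q, p, q), r(k + q, k + p + q + q, q + q)), r(k * p * p + m * q * q + r(k, k, q) + r(m, m, m), r(m + p + q, k + m, p * q), k + m + p + p))

Derivation:
Un-nest:  r(k * r(m, k, q) + m * r(m, k, q) + r(k + m + m, r(p, q, q), m + p + q), r(r(k * k * p * p, r(p, m, q), r(k, p, q)), m * q * r(q, p, q), r(k + q, k + p + q + q, q + q)), r(k * p * p + m * q * q + r(k, k, q) + r(m, m, m), r(m + p + q, k + m, p * q), k + m + p + p)) + k
Sort arguments:  k + r(k * r(m, k, q) + m * r(m, k, q) + r(k + m + m, r(p, q, q), m + p + q), r(r(k * k * p * p, r(p, m, q), r(k, p, q)), m * q * r(q, p, q), r(k + q, k + p + q + q, q + q)), r(k * p * p + m * q * q + r(k, k, q) + r(m, m, m), r(m + p + q, k + m, p * q), k + m + p + p))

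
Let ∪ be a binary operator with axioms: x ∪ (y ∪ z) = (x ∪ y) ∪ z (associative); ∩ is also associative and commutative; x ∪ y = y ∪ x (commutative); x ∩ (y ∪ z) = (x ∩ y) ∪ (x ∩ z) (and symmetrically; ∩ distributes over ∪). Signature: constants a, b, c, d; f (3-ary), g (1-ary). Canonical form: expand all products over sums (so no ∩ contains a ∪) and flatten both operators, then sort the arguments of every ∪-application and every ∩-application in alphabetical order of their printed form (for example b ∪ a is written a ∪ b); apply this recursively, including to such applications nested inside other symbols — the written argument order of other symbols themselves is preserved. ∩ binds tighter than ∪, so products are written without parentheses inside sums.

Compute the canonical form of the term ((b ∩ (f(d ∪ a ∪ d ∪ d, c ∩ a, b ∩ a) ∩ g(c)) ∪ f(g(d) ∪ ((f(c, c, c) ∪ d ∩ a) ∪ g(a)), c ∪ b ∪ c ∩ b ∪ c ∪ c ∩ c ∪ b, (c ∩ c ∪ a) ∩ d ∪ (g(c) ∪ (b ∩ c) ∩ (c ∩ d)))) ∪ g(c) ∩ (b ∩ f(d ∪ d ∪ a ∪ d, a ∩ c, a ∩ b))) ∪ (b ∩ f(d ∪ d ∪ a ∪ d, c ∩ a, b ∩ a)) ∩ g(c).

Answer: b ∩ f(a ∪ d ∪ d ∪ d, a ∩ c, a ∩ b) ∩ g(c) ∪ b ∩ f(a ∪ d ∪ d ∪ d, a ∩ c, a ∩ b) ∩ g(c) ∪ b ∩ f(a ∪ d ∪ d ∪ d, a ∩ c, a ∩ b) ∩ g(c) ∪ f(a ∩ d ∪ f(c, c, c) ∪ g(a) ∪ g(d), b ∪ b ∪ b ∩ c ∪ c ∪ c ∪ c ∩ c, a ∩ d ∪ b ∩ c ∩ c ∩ d ∪ c ∩ c ∩ d ∪ g(c))

Derivation:
Expand:  b ∩ f(a ∪ d ∪ d ∪ d, a ∩ c, a ∩ b) ∩ g(c) ∪ f(a ∩ d ∪ f(c, c, c) ∪ g(a) ∪ g(d), b ∪ b ∪ b ∩ c ∪ c ∪ c ∪ c ∩ c, a ∩ d ∪ b ∩ c ∩ c ∩ d ∪ c ∩ c ∩ d ∪ g(c)) ∪ b ∩ f(a ∪ d ∪ d ∪ d, a ∩ c, a ∩ b) ∩ g(c) ∪ b ∩ f(a ∪ d ∪ d ∪ d, a ∩ c, a ∩ b) ∩ g(c)
Order the arguments:  b ∩ f(a ∪ d ∪ d ∪ d, a ∩ c, a ∩ b) ∩ g(c) ∪ b ∩ f(a ∪ d ∪ d ∪ d, a ∩ c, a ∩ b) ∩ g(c) ∪ b ∩ f(a ∪ d ∪ d ∪ d, a ∩ c, a ∩ b) ∩ g(c) ∪ f(a ∩ d ∪ f(c, c, c) ∪ g(a) ∪ g(d), b ∪ b ∪ b ∩ c ∪ c ∪ c ∪ c ∩ c, a ∩ d ∪ b ∩ c ∩ c ∩ d ∪ c ∩ c ∩ d ∪ g(c))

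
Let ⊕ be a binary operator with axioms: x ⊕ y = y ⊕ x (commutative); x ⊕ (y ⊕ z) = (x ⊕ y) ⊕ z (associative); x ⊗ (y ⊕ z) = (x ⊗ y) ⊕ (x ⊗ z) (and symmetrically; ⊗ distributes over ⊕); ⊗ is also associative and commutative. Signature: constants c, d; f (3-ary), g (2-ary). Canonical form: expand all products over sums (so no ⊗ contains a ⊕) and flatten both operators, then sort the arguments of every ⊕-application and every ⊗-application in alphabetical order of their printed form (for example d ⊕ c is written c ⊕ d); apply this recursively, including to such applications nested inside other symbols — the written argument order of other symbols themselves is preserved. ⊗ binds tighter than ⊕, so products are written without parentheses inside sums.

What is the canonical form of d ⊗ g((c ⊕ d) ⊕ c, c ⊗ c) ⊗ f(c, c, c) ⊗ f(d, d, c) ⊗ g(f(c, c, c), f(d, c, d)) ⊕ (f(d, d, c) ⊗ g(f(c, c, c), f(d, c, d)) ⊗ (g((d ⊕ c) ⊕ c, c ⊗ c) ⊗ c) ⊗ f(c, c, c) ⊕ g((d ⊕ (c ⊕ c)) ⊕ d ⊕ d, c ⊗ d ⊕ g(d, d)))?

Un-nest:  d ⊗ f(c, c, c) ⊗ f(d, d, c) ⊗ g(c ⊕ c ⊕ d, c ⊗ c) ⊗ g(f(c, c, c), f(d, c, d)) ⊕ c ⊗ f(c, c, c) ⊗ f(d, d, c) ⊗ g(c ⊕ c ⊕ d, c ⊗ c) ⊗ g(f(c, c, c), f(d, c, d)) ⊕ g(c ⊕ c ⊕ d ⊕ d ⊕ d, c ⊗ d ⊕ g(d, d))
Order the arguments:  c ⊗ f(c, c, c) ⊗ f(d, d, c) ⊗ g(c ⊕ c ⊕ d, c ⊗ c) ⊗ g(f(c, c, c), f(d, c, d)) ⊕ d ⊗ f(c, c, c) ⊗ f(d, d, c) ⊗ g(c ⊕ c ⊕ d, c ⊗ c) ⊗ g(f(c, c, c), f(d, c, d)) ⊕ g(c ⊕ c ⊕ d ⊕ d ⊕ d, c ⊗ d ⊕ g(d, d))

Answer: c ⊗ f(c, c, c) ⊗ f(d, d, c) ⊗ g(c ⊕ c ⊕ d, c ⊗ c) ⊗ g(f(c, c, c), f(d, c, d)) ⊕ d ⊗ f(c, c, c) ⊗ f(d, d, c) ⊗ g(c ⊕ c ⊕ d, c ⊗ c) ⊗ g(f(c, c, c), f(d, c, d)) ⊕ g(c ⊕ c ⊕ d ⊕ d ⊕ d, c ⊗ d ⊕ g(d, d))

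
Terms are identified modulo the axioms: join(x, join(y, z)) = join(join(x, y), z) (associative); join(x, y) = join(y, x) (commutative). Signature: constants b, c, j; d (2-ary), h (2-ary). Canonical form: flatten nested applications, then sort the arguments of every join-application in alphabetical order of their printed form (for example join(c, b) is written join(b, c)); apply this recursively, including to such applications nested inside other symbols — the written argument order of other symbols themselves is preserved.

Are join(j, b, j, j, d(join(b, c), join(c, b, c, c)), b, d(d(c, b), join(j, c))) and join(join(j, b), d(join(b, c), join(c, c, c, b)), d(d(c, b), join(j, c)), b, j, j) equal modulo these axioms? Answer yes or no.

Left:  join(j, b, j, j, d(join(b, c), join(c, b, c, c)), b, d(d(c, b), join(j, c)))
  Inside:  d(join(b, c), join(c, b, c, c))  →  d(join(b, c), join(b, c, c, c))
  Canonicalize subterm:  d(d(c, b), join(j, c))  →  d(d(c, b), join(c, j))
  Order the arguments:  join(b, b, d(d(c, b), join(c, j)), d(join(b, c), join(b, c, c, c)), j, j, j)
Right:  join(join(j, b), d(join(b, c), join(c, c, c, b)), d(d(c, b), join(j, c)), b, j, j)
  Flatten:  join(j, b, d(join(b, c), join(c, c, c, b)), d(d(c, b), join(j, c)), b, j, j)
  Canonicalize subterm:  d(join(b, c), join(c, c, c, b))  →  d(join(b, c), join(b, c, c, c))
  Canonicalize subterm:  d(d(c, b), join(j, c))  →  d(d(c, b), join(c, j))
  Sort:  join(b, b, d(d(c, b), join(c, j)), d(join(b, c), join(b, c, c, c)), j, j, j)

Answer: yes — both canonical forms are join(b, b, d(d(c, b), join(c, j)), d(join(b, c), join(b, c, c, c)), j, j, j)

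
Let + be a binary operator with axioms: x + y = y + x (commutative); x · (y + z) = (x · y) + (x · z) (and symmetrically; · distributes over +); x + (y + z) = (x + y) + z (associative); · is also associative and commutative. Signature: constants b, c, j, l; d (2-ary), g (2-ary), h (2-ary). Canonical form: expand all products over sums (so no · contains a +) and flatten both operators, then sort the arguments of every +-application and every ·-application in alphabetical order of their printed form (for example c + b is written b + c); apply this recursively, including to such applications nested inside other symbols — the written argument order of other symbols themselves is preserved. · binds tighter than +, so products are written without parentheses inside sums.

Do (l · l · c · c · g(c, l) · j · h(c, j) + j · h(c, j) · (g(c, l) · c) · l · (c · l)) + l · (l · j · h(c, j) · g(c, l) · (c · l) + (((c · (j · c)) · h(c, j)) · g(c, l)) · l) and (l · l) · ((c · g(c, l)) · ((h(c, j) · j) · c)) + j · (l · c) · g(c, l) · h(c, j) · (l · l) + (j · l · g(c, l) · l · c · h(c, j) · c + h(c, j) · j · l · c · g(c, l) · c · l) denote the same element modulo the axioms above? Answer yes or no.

Left:  (l · l · c · c · g(c, l) · j · h(c, j) + j · h(c, j) · (g(c, l) · c) · l · (c · l)) + l · (l · j · h(c, j) · g(c, l) · (c · l) + (((c · (j · c)) · h(c, j)) · g(c, l)) · l)
  Expand:  c · c · g(c, l) · h(c, j) · j · l · l + c · c · g(c, l) · h(c, j) · j · l · l + c · g(c, l) · h(c, j) · j · l · l · l + c · c · g(c, l) · h(c, j) · j · l · l
  Sort:  c · c · g(c, l) · h(c, j) · j · l · l + c · c · g(c, l) · h(c, j) · j · l · l + c · c · g(c, l) · h(c, j) · j · l · l + c · g(c, l) · h(c, j) · j · l · l · l
Right:  (l · l) · ((c · g(c, l)) · ((h(c, j) · j) · c)) + j · (l · c) · g(c, l) · h(c, j) · (l · l) + (j · l · g(c, l) · l · c · h(c, j) · c + h(c, j) · j · l · c · g(c, l) · c · l)
  Un-nest:  c · c · g(c, l) · h(c, j) · j · l · l + c · g(c, l) · h(c, j) · j · l · l · l + c · c · g(c, l) · h(c, j) · j · l · l + c · c · g(c, l) · h(c, j) · j · l · l
  Sort:  c · c · g(c, l) · h(c, j) · j · l · l + c · c · g(c, l) · h(c, j) · j · l · l + c · c · g(c, l) · h(c, j) · j · l · l + c · g(c, l) · h(c, j) · j · l · l · l

Answer: yes — both canonical forms are c · c · g(c, l) · h(c, j) · j · l · l + c · c · g(c, l) · h(c, j) · j · l · l + c · c · g(c, l) · h(c, j) · j · l · l + c · g(c, l) · h(c, j) · j · l · l · l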